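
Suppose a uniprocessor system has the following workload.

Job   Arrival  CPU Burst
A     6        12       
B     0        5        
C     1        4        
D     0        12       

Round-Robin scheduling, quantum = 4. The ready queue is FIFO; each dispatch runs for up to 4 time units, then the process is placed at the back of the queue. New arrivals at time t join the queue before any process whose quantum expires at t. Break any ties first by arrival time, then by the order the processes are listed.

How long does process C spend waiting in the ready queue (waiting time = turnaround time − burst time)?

Schedule: | B 0-4 | D 4-8 | C 8-12 | B 12-13 | A 13-17 | D 17-21 | A 21-25 | D 25-29 | A 29-33 |
Completion: A=33  B=13  C=12  D=29
Turnaround (C−A): A=27  B=13  C=11  D=29
Waiting(C) = turnaround − burst = 11 − 4 = 7

7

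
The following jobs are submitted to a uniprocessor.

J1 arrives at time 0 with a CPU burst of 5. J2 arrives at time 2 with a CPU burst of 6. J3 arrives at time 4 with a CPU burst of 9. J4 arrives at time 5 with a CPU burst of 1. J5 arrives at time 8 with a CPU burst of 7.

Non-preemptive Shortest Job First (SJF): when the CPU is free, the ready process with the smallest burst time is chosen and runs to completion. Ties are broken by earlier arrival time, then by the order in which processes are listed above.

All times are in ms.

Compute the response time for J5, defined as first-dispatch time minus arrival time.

4

Gantt: | J1 0-5 | J4 5-6 | J2 6-12 | J5 12-19 | J3 19-28 |
Completion: J1=5  J2=12  J3=28  J4=6  J5=19
Response(J5) = first start − arrival = 12 − 8 = 4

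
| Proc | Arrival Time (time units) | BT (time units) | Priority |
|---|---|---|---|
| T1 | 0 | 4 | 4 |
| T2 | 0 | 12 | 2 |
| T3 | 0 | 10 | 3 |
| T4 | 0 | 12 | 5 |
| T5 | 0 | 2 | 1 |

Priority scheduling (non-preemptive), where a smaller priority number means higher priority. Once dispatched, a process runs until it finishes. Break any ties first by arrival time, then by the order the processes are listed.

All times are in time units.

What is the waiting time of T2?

2

Schedule: | T5 0-2 | T2 2-14 | T3 14-24 | T1 24-28 | T4 28-40 |
Completion: T1=28  T2=14  T3=24  T4=40  T5=2
Waiting(T2) = turnaround − burst = 14 − 12 = 2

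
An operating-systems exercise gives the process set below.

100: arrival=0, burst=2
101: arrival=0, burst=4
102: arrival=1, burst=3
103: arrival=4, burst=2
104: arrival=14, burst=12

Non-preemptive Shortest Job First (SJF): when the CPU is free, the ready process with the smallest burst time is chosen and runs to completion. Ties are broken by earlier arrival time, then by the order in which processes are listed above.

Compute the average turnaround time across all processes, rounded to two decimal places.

Timeline: | 100 0-2 | 102 2-5 | 103 5-7 | 101 7-11 | idle 11-14 | 104 14-26 |
Completion: 100=2  101=11  102=5  103=7  104=26
Turnaround (C−A): 100=2  101=11  102=4  103=3  104=12
Turnaround times: 100=2, 101=11, 102=4, 103=3, 104=12
Average turnaround = (2+11+4+3+12) / 5 = 32/5 = 6.40

6.40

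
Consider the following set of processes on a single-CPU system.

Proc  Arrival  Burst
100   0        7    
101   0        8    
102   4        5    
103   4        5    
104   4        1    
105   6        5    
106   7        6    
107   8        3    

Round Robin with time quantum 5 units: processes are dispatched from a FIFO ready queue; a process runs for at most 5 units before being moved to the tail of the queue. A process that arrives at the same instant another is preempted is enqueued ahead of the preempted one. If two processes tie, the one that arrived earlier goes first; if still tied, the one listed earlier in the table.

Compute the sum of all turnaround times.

Gantt: | 100 0-5 | 101 5-10 | 102 10-15 | 103 15-20 | 104 20-21 | 100 21-23 | 105 23-28 | 106 28-33 | 107 33-36 | 101 36-39 | 106 39-40 |
Completion: 100=23  101=39  102=15  103=20  104=21  105=28  106=40  107=36
Turnaround (C−A): 100=23  101=39  102=11  103=16  104=17  105=22  106=33  107=28
Turnaround = completion − arrival: 100=23, 101=39, 102=11, 103=16, 104=17, 105=22, 106=33, 107=28
Total turnaround = 23 + 39 + 11 + 16 + 17 + 22 + 33 + 28 = 189

189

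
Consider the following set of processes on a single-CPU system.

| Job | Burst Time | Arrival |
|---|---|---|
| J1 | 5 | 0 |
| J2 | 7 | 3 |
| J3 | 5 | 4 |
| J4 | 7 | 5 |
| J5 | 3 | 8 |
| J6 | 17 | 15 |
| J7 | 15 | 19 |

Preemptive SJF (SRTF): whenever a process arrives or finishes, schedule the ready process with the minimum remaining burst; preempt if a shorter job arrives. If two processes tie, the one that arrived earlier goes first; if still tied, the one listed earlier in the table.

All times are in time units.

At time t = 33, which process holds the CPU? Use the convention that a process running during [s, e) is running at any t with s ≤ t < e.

J7

Timeline: | J1 0-5 | J3 5-10 | J5 10-13 | J2 13-20 | J4 20-27 | J7 27-42 | J6 42-59 |
Completion: J1=5  J2=20  J3=10  J4=27  J5=13  J6=59  J7=42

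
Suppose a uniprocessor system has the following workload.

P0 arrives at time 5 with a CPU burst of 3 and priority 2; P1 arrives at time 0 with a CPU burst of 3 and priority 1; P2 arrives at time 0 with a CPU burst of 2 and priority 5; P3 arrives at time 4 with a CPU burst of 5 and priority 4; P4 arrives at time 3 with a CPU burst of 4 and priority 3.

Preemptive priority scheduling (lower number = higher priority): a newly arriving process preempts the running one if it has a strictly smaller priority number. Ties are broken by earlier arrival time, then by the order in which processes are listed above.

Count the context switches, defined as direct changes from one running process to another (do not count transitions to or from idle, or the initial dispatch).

Schedule: | P1 0-3 | P4 3-5 | P0 5-8 | P4 8-10 | P3 10-15 | P2 15-17 |
Completion: P0=8  P1=3  P2=17  P3=15  P4=10
Turnaround (C−A): P0=3  P1=3  P2=17  P3=11  P4=7

5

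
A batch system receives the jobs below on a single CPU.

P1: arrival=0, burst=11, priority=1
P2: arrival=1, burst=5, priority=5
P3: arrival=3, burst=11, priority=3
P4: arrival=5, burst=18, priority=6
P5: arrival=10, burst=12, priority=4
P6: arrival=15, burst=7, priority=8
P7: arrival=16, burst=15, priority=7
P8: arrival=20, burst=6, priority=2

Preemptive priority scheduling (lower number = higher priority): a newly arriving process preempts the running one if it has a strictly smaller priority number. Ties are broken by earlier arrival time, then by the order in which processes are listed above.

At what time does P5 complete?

Gantt: | P1 0-11 | P3 11-20 | P8 20-26 | P3 26-28 | P5 28-40 | P2 40-45 | P4 45-63 | P7 63-78 | P6 78-85 |
Completion: P1=11  P2=45  P3=28  P4=63  P5=40  P6=85  P7=78  P8=26
Turnaround (C−A): P1=11  P2=44  P3=25  P4=58  P5=30  P6=70  P7=62  P8=6

40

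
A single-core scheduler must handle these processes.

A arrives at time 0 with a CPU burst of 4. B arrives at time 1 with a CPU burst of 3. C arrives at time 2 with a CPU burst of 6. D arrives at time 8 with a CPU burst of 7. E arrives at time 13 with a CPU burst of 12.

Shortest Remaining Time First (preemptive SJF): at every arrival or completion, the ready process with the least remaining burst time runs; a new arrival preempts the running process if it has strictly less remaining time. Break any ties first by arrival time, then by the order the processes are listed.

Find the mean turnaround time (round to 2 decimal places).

10.40

Timeline: | A 0-4 | B 4-7 | C 7-13 | D 13-20 | E 20-32 |
Completion: A=4  B=7  C=13  D=20  E=32
Turnaround (C−A): A=4  B=6  C=11  D=12  E=19
Turnaround times: A=4, B=6, C=11, D=12, E=19
Average turnaround = (4+6+11+12+19) / 5 = 52/5 = 10.40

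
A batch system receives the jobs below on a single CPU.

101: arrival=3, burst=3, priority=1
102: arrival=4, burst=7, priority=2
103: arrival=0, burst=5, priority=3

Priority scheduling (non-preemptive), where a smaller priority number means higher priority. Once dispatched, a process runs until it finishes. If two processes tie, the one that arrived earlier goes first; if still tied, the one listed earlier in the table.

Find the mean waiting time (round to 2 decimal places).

2.00

Gantt: | 103 0-5 | 101 5-8 | 102 8-15 |
Completion: 101=8  102=15  103=5
Turnaround (C−A): 101=5  102=11  103=5
Waiting times: 101=2, 102=4, 103=0
Average waiting = (2+4+0) / 3 = 6/3 = 2.00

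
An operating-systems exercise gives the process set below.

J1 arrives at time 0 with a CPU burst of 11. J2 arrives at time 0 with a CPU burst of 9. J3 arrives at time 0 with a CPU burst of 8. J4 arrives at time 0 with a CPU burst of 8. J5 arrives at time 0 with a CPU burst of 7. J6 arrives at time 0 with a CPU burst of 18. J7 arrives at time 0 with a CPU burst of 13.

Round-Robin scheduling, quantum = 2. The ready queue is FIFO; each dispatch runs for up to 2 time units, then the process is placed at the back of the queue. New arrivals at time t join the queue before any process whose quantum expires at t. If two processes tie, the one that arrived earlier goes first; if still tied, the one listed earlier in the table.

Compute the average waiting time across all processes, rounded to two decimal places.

Gantt: | J1 0-2 | J2 2-4 | J3 4-6 | J4 6-8 | J5 8-10 | J6 10-12 | J7 12-14 | J1 14-16 | J2 16-18 | J3 18-20 | J4 20-22 | J5 22-24 | J6 24-26 | J7 26-28 | J1 28-30 | J2 30-32 | J3 32-34 | J4 34-36 | J5 36-38 | J6 38-40 | J7 40-42 | J1 42-44 | J2 44-46 | J3 46-48 | J4 48-50 | J5 50-51 | J6 51-53 | J7 53-55 | J1 55-57 | J2 57-58 | J6 58-60 | J7 60-62 | J1 62-63 | J6 63-65 | J7 65-67 | J6 67-69 | J7 69-70 | J6 70-74 |
Completion: J1=63  J2=58  J3=48  J4=50  J5=51  J6=74  J7=70
Turnaround (C−A): J1=63  J2=58  J3=48  J4=50  J5=51  J6=74  J7=70
Waiting times: J1=52, J2=49, J3=40, J4=42, J5=44, J6=56, J7=57
Average waiting = (52+49+40+42+44+56+57) / 7 = 340/7 = 48.57

48.57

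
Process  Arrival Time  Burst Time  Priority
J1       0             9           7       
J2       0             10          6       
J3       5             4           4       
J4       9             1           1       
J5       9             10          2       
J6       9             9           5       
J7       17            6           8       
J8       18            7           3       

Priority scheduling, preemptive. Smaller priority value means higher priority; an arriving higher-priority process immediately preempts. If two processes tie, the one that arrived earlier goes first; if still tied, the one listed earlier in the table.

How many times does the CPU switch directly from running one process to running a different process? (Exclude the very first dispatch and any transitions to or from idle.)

8

Timeline: | J2 0-5 | J3 5-9 | J4 9-10 | J5 10-20 | J8 20-27 | J6 27-36 | J2 36-41 | J1 41-50 | J7 50-56 |
Completion: J1=50  J2=41  J3=9  J4=10  J5=20  J6=36  J7=56  J8=27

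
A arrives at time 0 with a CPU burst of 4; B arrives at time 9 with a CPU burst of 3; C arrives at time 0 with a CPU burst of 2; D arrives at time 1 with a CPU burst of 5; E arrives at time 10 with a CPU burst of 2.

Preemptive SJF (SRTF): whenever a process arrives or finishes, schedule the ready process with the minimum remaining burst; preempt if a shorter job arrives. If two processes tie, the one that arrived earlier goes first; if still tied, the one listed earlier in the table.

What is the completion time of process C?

2

Schedule: | C 0-2 | A 2-6 | D 6-11 | E 11-13 | B 13-16 |
Completion: A=6  B=16  C=2  D=11  E=13
Turnaround (C−A): A=6  B=7  C=2  D=10  E=3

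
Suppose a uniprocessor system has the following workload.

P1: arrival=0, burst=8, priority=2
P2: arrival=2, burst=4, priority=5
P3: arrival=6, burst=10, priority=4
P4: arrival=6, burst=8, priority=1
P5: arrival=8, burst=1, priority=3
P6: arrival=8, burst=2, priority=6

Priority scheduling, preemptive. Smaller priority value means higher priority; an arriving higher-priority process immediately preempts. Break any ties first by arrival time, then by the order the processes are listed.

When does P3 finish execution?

27

Schedule: | P1 0-6 | P4 6-14 | P1 14-16 | P5 16-17 | P3 17-27 | P2 27-31 | P6 31-33 |
Completion: P1=16  P2=31  P3=27  P4=14  P5=17  P6=33
Turnaround (C−A): P1=16  P2=29  P3=21  P4=8  P5=9  P6=25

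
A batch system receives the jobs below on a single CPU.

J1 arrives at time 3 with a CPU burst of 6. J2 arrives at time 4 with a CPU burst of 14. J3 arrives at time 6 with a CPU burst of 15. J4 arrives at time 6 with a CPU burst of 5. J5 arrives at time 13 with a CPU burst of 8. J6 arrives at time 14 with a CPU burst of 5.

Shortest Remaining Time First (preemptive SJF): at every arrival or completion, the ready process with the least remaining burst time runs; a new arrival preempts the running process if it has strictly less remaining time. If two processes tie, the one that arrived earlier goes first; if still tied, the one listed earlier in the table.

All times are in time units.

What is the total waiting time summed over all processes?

67

Schedule: | idle 0-3 | J1 3-9 | J4 9-14 | J6 14-19 | J5 19-27 | J2 27-41 | J3 41-56 |
Completion: J1=9  J2=41  J3=56  J4=14  J5=27  J6=19
Waiting = turnaround − burst: J1=0, J2=23, J3=35, J4=3, J5=6, J6=0
Total waiting = 0 + 23 + 35 + 3 + 6 + 0 = 67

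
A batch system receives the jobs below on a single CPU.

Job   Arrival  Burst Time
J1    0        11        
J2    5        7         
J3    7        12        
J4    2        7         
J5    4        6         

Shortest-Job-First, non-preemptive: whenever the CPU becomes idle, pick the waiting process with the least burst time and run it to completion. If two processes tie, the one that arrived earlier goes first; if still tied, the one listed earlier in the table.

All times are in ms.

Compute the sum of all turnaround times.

Gantt: | J1 0-11 | J5 11-17 | J4 17-24 | J2 24-31 | J3 31-43 |
Completion: J1=11  J2=31  J3=43  J4=24  J5=17
Turnaround = completion − arrival: J1=11, J2=26, J3=36, J4=22, J5=13
Total turnaround = 11 + 26 + 36 + 22 + 13 = 108

108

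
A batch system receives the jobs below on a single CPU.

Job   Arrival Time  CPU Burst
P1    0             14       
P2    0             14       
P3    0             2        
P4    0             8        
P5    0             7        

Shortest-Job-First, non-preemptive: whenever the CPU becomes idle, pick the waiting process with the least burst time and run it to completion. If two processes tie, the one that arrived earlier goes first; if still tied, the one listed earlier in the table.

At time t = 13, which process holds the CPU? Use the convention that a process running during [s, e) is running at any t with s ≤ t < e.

P4

Timeline: | P3 0-2 | P5 2-9 | P4 9-17 | P1 17-31 | P2 31-45 |
Completion: P1=31  P2=45  P3=2  P4=17  P5=9
Turnaround (C−A): P1=31  P2=45  P3=2  P4=17  P5=9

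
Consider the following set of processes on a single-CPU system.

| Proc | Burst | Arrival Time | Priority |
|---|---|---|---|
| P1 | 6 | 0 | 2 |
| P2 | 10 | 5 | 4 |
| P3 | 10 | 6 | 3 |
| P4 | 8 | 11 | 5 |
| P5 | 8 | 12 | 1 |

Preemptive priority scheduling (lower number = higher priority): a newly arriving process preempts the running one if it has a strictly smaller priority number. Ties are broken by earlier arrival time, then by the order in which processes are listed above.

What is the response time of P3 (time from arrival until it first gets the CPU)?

0

Schedule: | P1 0-6 | P3 6-12 | P5 12-20 | P3 20-24 | P2 24-34 | P4 34-42 |
Completion: P1=6  P2=34  P3=24  P4=42  P5=20
Turnaround (C−A): P1=6  P2=29  P3=18  P4=31  P5=8
Response(P3) = first start − arrival = 6 − 6 = 0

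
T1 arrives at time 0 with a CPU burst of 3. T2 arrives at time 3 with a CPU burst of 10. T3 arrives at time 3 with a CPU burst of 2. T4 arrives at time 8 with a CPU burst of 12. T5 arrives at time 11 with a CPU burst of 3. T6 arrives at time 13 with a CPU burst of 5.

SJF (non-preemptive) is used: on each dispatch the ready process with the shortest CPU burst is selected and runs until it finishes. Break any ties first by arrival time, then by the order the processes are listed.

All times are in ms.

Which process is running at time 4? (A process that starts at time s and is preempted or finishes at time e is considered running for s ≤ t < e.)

Gantt: | T1 0-3 | T3 3-5 | T2 5-15 | T5 15-18 | T6 18-23 | T4 23-35 |
Completion: T1=3  T2=15  T3=5  T4=35  T5=18  T6=23

T3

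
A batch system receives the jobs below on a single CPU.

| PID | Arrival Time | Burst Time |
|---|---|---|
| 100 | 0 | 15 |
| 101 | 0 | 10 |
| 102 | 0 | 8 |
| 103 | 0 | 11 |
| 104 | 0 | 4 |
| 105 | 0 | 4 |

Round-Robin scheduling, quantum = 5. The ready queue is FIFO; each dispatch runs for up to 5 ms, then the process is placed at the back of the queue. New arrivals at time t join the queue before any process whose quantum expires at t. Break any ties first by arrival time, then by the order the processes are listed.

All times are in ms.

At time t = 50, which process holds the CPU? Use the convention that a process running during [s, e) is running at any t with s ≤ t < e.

Timeline: | 100 0-5 | 101 5-10 | 102 10-15 | 103 15-20 | 104 20-24 | 105 24-28 | 100 28-33 | 101 33-38 | 102 38-41 | 103 41-46 | 100 46-51 | 103 51-52 |
Completion: 100=51  101=38  102=41  103=52  104=24  105=28
Turnaround (C−A): 100=51  101=38  102=41  103=52  104=24  105=28

100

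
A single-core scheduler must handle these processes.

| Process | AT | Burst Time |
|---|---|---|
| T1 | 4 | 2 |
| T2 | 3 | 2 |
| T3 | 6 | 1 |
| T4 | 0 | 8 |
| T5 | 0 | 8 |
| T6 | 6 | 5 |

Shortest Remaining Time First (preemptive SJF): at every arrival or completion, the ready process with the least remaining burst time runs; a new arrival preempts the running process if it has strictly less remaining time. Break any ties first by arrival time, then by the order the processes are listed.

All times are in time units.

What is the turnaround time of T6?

12

Timeline: | T4 0-3 | T2 3-5 | T1 5-7 | T3 7-8 | T4 8-13 | T6 13-18 | T5 18-26 |
Completion: T1=7  T2=5  T3=8  T4=13  T5=26  T6=18
Turnaround (C−A): T1=3  T2=2  T3=2  T4=13  T5=26  T6=12
Turnaround(T6) = completion − arrival = 18 − 6 = 12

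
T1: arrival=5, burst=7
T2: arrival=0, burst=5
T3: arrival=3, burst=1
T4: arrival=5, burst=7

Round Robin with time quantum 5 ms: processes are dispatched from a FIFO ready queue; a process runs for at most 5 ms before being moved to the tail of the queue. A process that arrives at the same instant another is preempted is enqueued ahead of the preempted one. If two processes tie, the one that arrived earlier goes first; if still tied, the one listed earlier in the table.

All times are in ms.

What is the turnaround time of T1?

13

Gantt: | T2 0-5 | T3 5-6 | T1 6-11 | T4 11-16 | T1 16-18 | T4 18-20 |
Completion: T1=18  T2=5  T3=6  T4=20
Turnaround (C−A): T1=13  T2=5  T3=3  T4=15
Turnaround(T1) = completion − arrival = 18 − 5 = 13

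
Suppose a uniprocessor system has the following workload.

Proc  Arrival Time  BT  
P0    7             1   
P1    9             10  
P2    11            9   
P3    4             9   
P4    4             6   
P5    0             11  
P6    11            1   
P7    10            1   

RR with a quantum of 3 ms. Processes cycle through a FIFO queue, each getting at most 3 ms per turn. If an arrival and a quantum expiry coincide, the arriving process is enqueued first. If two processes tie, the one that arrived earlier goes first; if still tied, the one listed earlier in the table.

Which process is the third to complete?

P6

Gantt: | P5 0-6 | P3 6-9 | P4 9-12 | P5 12-15 | P0 15-16 | P1 16-19 | P3 19-22 | P7 22-23 | P2 23-26 | P6 26-27 | P4 27-30 | P5 30-32 | P1 32-35 | P3 35-38 | P2 38-41 | P1 41-44 | P2 44-47 | P1 47-48 |
Completion: P0=16  P1=48  P2=47  P3=38  P4=30  P5=32  P6=27  P7=23
Finish order: P0 → P7 → P6 → P4 → P5 → P3 → P2 → P1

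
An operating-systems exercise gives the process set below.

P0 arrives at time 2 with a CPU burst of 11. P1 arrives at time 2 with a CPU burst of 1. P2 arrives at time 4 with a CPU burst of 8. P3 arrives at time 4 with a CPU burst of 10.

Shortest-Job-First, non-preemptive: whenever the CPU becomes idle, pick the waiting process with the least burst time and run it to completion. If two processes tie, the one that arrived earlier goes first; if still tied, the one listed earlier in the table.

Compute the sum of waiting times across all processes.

29

Timeline: | idle 0-2 | P1 2-3 | P0 3-14 | P2 14-22 | P3 22-32 |
Completion: P0=14  P1=3  P2=22  P3=32
Turnaround (C−A): P0=12  P1=1  P2=18  P3=28
Waiting = turnaround − burst: P0=1, P1=0, P2=10, P3=18
Total waiting = 1 + 0 + 10 + 18 = 29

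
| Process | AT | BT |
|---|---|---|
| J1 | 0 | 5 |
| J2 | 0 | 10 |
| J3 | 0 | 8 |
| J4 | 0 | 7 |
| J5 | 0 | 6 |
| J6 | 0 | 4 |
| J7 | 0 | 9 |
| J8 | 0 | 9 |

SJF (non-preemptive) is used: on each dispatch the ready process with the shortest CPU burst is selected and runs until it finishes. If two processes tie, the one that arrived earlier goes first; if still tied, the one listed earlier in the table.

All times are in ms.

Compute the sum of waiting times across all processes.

167

Gantt: | J6 0-4 | J1 4-9 | J5 9-15 | J4 15-22 | J3 22-30 | J7 30-39 | J8 39-48 | J2 48-58 |
Completion: J1=9  J2=58  J3=30  J4=22  J5=15  J6=4  J7=39  J8=48
Turnaround (C−A): J1=9  J2=58  J3=30  J4=22  J5=15  J6=4  J7=39  J8=48
Waiting = turnaround − burst: J1=4, J2=48, J3=22, J4=15, J5=9, J6=0, J7=30, J8=39
Total waiting = 4 + 48 + 22 + 15 + 9 + 0 + 30 + 39 = 167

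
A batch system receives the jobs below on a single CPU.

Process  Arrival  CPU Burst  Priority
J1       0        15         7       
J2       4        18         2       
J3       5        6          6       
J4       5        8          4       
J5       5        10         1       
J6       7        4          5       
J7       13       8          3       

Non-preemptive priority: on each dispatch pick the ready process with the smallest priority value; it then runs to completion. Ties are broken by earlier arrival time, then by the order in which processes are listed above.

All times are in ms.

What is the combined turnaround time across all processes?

286

Schedule: | J1 0-15 | J5 15-25 | J2 25-43 | J7 43-51 | J4 51-59 | J6 59-63 | J3 63-69 |
Completion: J1=15  J2=43  J3=69  J4=59  J5=25  J6=63  J7=51
Turnaround (C−A): J1=15  J2=39  J3=64  J4=54  J5=20  J6=56  J7=38
Turnaround = completion − arrival: J1=15, J2=39, J3=64, J4=54, J5=20, J6=56, J7=38
Total turnaround = 15 + 39 + 64 + 54 + 20 + 56 + 38 = 286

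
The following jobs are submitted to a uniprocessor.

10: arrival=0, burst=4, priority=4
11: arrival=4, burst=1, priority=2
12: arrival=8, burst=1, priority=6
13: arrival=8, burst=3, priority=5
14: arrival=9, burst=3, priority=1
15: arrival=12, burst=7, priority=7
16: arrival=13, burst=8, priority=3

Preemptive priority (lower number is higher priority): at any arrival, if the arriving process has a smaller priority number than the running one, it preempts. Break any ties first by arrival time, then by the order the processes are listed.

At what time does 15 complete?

Timeline: | 10 0-4 | 11 4-5 | idle 5-8 | 13 8-9 | 14 9-12 | 13 12-13 | 16 13-21 | 13 21-22 | 12 22-23 | 15 23-30 |
Completion: 10=4  11=5  12=23  13=22  14=12  15=30  16=21
Turnaround (C−A): 10=4  11=1  12=15  13=14  14=3  15=18  16=8

30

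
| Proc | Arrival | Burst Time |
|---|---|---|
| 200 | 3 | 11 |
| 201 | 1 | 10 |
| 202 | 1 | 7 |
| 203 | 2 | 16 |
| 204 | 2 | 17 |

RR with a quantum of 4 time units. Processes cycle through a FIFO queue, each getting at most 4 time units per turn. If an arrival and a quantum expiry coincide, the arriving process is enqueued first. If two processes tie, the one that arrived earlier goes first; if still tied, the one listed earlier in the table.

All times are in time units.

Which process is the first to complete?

202

Schedule: | idle 0-1 | 201 1-5 | 202 5-9 | 203 9-13 | 204 13-17 | 200 17-21 | 201 21-25 | 202 25-28 | 203 28-32 | 204 32-36 | 200 36-40 | 201 40-42 | 203 42-46 | 204 46-50 | 200 50-53 | 203 53-57 | 204 57-62 |
Completion: 200=53  201=42  202=28  203=57  204=62
Turnaround (C−A): 200=50  201=41  202=27  203=55  204=60
Finish order: 202 → 201 → 200 → 203 → 204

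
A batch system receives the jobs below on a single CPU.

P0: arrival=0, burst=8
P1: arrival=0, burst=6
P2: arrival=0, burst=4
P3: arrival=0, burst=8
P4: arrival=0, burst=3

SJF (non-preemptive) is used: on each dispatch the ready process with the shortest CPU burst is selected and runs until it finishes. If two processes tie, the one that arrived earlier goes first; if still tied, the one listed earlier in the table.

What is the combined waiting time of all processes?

44

Gantt: | P4 0-3 | P2 3-7 | P1 7-13 | P0 13-21 | P3 21-29 |
Completion: P0=21  P1=13  P2=7  P3=29  P4=3
Turnaround (C−A): P0=21  P1=13  P2=7  P3=29  P4=3
Waiting = turnaround − burst: P0=13, P1=7, P2=3, P3=21, P4=0
Total waiting = 13 + 7 + 3 + 21 + 0 = 44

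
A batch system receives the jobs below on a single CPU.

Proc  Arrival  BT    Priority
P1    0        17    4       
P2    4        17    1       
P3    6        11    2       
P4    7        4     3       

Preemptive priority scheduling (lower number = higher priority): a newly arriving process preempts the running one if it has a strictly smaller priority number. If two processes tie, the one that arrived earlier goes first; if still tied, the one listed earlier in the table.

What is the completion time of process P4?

Gantt: | P1 0-4 | P2 4-21 | P3 21-32 | P4 32-36 | P1 36-49 |
Completion: P1=49  P2=21  P3=32  P4=36

36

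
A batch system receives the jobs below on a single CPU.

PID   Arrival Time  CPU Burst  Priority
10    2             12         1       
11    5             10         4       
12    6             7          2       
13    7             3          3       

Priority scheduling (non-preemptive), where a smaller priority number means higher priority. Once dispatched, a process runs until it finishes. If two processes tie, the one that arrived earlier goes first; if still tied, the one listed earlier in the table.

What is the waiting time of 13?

Schedule: | idle 0-2 | 10 2-14 | 12 14-21 | 13 21-24 | 11 24-34 |
Completion: 10=14  11=34  12=21  13=24
Turnaround (C−A): 10=12  11=29  12=15  13=17
Waiting(13) = turnaround − burst = 17 − 3 = 14

14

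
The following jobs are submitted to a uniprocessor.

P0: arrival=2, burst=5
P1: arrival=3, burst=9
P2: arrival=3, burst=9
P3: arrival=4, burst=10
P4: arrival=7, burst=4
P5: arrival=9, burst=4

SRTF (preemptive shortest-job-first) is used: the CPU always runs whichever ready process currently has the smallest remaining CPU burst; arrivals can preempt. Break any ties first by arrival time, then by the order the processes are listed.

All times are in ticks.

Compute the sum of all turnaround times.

105

Schedule: | idle 0-2 | P0 2-7 | P4 7-11 | P5 11-15 | P1 15-24 | P2 24-33 | P3 33-43 |
Completion: P0=7  P1=24  P2=33  P3=43  P4=11  P5=15
Turnaround (C−A): P0=5  P1=21  P2=30  P3=39  P4=4  P5=6
Turnaround = completion − arrival: P0=5, P1=21, P2=30, P3=39, P4=4, P5=6
Total turnaround = 5 + 21 + 30 + 39 + 4 + 6 = 105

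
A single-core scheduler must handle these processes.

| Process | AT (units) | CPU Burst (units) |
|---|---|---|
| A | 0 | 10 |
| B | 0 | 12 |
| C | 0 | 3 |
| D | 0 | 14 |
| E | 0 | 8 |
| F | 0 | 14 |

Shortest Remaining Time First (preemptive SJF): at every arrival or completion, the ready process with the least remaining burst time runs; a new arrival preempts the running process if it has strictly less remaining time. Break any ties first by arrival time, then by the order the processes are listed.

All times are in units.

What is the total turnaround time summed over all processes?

Schedule: | C 0-3 | E 3-11 | A 11-21 | B 21-33 | D 33-47 | F 47-61 |
Completion: A=21  B=33  C=3  D=47  E=11  F=61
Turnaround = completion − arrival: A=21, B=33, C=3, D=47, E=11, F=61
Total turnaround = 21 + 33 + 3 + 47 + 11 + 61 = 176

176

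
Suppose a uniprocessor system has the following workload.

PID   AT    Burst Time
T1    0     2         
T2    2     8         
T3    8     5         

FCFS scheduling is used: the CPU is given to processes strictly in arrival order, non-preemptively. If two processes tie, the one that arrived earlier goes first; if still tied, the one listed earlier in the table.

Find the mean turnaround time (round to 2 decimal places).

5.67

Gantt: | T1 0-2 | T2 2-10 | T3 10-15 |
Completion: T1=2  T2=10  T3=15
Turnaround times: T1=2, T2=8, T3=7
Average turnaround = (2+8+7) / 3 = 17/3 = 5.67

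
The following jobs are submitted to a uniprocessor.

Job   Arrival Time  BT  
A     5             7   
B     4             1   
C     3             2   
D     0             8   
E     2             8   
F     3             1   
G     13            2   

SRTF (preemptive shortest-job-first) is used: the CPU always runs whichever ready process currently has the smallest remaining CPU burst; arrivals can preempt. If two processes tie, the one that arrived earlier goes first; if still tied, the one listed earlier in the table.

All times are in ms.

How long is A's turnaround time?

16

Gantt: | D 0-3 | F 3-4 | B 4-5 | C 5-7 | D 7-12 | A 12-13 | G 13-15 | A 15-21 | E 21-29 |
Completion: A=21  B=5  C=7  D=12  E=29  F=4  G=15
Turnaround (C−A): A=16  B=1  C=4  D=12  E=27  F=1  G=2
Turnaround(A) = completion − arrival = 21 − 5 = 16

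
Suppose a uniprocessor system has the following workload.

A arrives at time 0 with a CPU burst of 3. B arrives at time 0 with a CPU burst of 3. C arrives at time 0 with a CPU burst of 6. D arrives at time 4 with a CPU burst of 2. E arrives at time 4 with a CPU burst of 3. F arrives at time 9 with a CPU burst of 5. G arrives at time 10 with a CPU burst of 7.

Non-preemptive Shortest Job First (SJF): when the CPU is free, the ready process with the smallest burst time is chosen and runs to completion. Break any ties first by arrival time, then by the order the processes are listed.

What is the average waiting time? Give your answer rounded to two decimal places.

Gantt: | A 0-3 | B 3-6 | D 6-8 | E 8-11 | F 11-16 | C 16-22 | G 22-29 |
Completion: A=3  B=6  C=22  D=8  E=11  F=16  G=29
Turnaround (C−A): A=3  B=6  C=22  D=4  E=7  F=7  G=19
Waiting times: A=0, B=3, C=16, D=2, E=4, F=2, G=12
Average waiting = (0+3+16+2+4+2+12) / 7 = 39/7 = 5.57

5.57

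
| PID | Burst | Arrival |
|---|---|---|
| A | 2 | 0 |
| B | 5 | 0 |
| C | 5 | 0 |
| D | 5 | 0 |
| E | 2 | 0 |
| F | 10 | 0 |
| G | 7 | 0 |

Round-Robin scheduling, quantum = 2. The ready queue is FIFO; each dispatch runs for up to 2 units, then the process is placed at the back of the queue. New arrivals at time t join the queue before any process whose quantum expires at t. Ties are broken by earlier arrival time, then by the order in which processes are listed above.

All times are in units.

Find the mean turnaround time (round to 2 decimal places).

Timeline: | A 0-2 | B 2-4 | C 4-6 | D 6-8 | E 8-10 | F 10-12 | G 12-14 | B 14-16 | C 16-18 | D 18-20 | F 20-22 | G 22-24 | B 24-25 | C 25-26 | D 26-27 | F 27-29 | G 29-31 | F 31-33 | G 33-34 | F 34-36 |
Completion: A=2  B=25  C=26  D=27  E=10  F=36  G=34
Turnaround (C−A): A=2  B=25  C=26  D=27  E=10  F=36  G=34
Turnaround times: A=2, B=25, C=26, D=27, E=10, F=36, G=34
Average turnaround = (2+25+26+27+10+36+34) / 7 = 160/7 = 22.86

22.86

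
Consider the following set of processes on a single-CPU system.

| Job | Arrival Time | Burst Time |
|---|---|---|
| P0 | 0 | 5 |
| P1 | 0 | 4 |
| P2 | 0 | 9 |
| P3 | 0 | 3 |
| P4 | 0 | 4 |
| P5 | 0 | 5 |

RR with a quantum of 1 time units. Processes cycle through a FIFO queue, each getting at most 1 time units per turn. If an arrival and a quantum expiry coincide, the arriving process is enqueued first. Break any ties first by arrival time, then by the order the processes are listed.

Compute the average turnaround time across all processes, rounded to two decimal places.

Gantt: | P0 0-1 | P1 1-2 | P2 2-3 | P3 3-4 | P4 4-5 | P5 5-6 | P0 6-7 | P1 7-8 | P2 8-9 | P3 9-10 | P4 10-11 | P5 11-12 | P0 12-13 | P1 13-14 | P2 14-15 | P3 15-16 | P4 16-17 | P5 17-18 | P0 18-19 | P1 19-20 | P2 20-21 | P4 21-22 | P5 22-23 | P0 23-24 | P2 24-25 | P5 25-26 | P2 26-30 |
Completion: P0=24  P1=20  P2=30  P3=16  P4=22  P5=26
Turnaround (C−A): P0=24  P1=20  P2=30  P3=16  P4=22  P5=26
Turnaround times: P0=24, P1=20, P2=30, P3=16, P4=22, P5=26
Average turnaround = (24+20+30+16+22+26) / 6 = 138/6 = 23.00

23.00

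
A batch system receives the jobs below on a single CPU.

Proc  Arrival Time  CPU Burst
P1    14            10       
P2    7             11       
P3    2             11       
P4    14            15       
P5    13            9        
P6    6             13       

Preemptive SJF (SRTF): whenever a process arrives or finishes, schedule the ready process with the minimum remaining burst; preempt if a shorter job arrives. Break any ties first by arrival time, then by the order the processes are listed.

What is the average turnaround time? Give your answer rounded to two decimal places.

Timeline: | idle 0-2 | P3 2-13 | P5 13-22 | P1 22-32 | P2 32-43 | P6 43-56 | P4 56-71 |
Completion: P1=32  P2=43  P3=13  P4=71  P5=22  P6=56
Turnaround times: P1=18, P2=36, P3=11, P4=57, P5=9, P6=50
Average turnaround = (18+36+11+57+9+50) / 6 = 181/6 = 30.17

30.17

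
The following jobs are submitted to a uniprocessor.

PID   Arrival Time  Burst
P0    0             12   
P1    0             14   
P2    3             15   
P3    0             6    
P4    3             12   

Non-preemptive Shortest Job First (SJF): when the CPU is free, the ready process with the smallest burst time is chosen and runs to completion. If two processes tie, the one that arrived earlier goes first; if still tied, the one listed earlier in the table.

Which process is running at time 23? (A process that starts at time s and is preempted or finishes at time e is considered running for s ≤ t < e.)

P4

Schedule: | P3 0-6 | P0 6-18 | P4 18-30 | P1 30-44 | P2 44-59 |
Completion: P0=18  P1=44  P2=59  P3=6  P4=30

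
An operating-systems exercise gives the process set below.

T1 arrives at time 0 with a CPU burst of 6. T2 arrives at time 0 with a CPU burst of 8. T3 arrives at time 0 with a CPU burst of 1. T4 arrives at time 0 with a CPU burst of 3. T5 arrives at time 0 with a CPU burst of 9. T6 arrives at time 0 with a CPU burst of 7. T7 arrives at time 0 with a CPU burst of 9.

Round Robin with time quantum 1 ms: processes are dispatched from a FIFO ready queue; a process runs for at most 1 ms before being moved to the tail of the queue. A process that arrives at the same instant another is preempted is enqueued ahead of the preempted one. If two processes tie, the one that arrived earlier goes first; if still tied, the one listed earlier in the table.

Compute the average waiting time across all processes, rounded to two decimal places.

23.86

Schedule: | T1 0-1 | T2 1-2 | T3 2-3 | T4 3-4 | T5 4-5 | T6 5-6 | T7 6-7 | T1 7-8 | T2 8-9 | T4 9-10 | T5 10-11 | T6 11-12 | T7 12-13 | T1 13-14 | T2 14-15 | T4 15-16 | T5 16-17 | T6 17-18 | T7 18-19 | T1 19-20 | T2 20-21 | T5 21-22 | T6 22-23 | T7 23-24 | T1 24-25 | T2 25-26 | T5 26-27 | T6 27-28 | T7 28-29 | T1 29-30 | T2 30-31 | T5 31-32 | T6 32-33 | T7 33-34 | T2 34-35 | T5 35-36 | T6 36-37 | T7 37-38 | T2 38-39 | T5 39-40 | T7 40-41 | T5 41-42 | T7 42-43 |
Completion: T1=30  T2=39  T3=3  T4=16  T5=42  T6=37  T7=43
Turnaround (C−A): T1=30  T2=39  T3=3  T4=16  T5=42  T6=37  T7=43
Waiting times: T1=24, T2=31, T3=2, T4=13, T5=33, T6=30, T7=34
Average waiting = (24+31+2+13+33+30+34) / 7 = 167/7 = 23.86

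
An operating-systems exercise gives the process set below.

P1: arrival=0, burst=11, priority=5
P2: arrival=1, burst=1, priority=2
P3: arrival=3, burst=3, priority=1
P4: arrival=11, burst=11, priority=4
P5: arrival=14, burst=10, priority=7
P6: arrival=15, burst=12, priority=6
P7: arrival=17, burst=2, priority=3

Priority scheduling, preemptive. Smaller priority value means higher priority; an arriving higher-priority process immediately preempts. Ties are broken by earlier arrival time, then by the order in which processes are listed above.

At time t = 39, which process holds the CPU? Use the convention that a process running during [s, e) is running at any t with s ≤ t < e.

P6

Schedule: | P1 0-1 | P2 1-2 | P1 2-3 | P3 3-6 | P1 6-11 | P4 11-17 | P7 17-19 | P4 19-24 | P1 24-28 | P6 28-40 | P5 40-50 |
Completion: P1=28  P2=2  P3=6  P4=24  P5=50  P6=40  P7=19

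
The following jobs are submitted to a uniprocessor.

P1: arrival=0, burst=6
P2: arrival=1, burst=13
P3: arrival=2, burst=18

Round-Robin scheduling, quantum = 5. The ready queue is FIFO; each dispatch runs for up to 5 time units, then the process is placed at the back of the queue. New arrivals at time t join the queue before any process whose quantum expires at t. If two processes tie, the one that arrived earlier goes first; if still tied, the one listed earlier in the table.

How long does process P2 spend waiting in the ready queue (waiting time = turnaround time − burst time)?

15

Schedule: | P1 0-5 | P2 5-10 | P3 10-15 | P1 15-16 | P2 16-21 | P3 21-26 | P2 26-29 | P3 29-37 |
Completion: P1=16  P2=29  P3=37
Turnaround (C−A): P1=16  P2=28  P3=35
Waiting(P2) = turnaround − burst = 28 − 13 = 15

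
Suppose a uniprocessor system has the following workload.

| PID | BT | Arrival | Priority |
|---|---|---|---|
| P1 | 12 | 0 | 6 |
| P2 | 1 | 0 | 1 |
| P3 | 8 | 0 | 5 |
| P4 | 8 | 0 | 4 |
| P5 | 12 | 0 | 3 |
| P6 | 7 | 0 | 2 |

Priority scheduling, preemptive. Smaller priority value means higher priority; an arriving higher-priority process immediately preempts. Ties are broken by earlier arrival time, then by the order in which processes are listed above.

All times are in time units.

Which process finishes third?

Schedule: | P2 0-1 | P6 1-8 | P5 8-20 | P4 20-28 | P3 28-36 | P1 36-48 |
Completion: P1=48  P2=1  P3=36  P4=28  P5=20  P6=8
Turnaround (C−A): P1=48  P2=1  P3=36  P4=28  P5=20  P6=8
Finish order: P2 → P6 → P5 → P4 → P3 → P1

P5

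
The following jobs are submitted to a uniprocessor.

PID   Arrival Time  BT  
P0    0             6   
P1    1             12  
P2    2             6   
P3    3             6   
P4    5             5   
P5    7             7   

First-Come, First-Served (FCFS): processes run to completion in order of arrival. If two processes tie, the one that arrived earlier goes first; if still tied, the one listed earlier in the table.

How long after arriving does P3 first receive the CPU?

Schedule: | P0 0-6 | P1 6-18 | P2 18-24 | P3 24-30 | P4 30-35 | P5 35-42 |
Completion: P0=6  P1=18  P2=24  P3=30  P4=35  P5=42
Turnaround (C−A): P0=6  P1=17  P2=22  P3=27  P4=30  P5=35
Response(P3) = first start − arrival = 24 − 3 = 21

21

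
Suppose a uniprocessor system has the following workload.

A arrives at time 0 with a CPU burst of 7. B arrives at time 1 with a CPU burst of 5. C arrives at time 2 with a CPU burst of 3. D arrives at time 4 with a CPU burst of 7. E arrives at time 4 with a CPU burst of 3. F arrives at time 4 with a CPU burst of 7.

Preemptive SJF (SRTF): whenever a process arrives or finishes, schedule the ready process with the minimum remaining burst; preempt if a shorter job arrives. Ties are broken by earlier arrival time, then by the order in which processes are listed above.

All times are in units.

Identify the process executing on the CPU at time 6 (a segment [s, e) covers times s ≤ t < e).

E

Schedule: | A 0-1 | B 1-2 | C 2-5 | E 5-8 | B 8-12 | A 12-18 | D 18-25 | F 25-32 |
Completion: A=18  B=12  C=5  D=25  E=8  F=32
Turnaround (C−A): A=18  B=11  C=3  D=21  E=4  F=28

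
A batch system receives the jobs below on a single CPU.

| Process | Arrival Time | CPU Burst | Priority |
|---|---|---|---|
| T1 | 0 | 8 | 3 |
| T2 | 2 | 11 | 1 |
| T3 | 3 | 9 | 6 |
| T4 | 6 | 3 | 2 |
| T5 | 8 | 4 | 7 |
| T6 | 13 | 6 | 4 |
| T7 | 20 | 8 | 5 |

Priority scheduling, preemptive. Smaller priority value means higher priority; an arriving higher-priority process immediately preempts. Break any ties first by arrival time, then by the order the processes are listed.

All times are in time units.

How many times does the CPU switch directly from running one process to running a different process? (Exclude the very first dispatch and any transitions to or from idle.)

Schedule: | T1 0-2 | T2 2-13 | T4 13-16 | T1 16-22 | T6 22-28 | T7 28-36 | T3 36-45 | T5 45-49 |
Completion: T1=22  T2=13  T3=45  T4=16  T5=49  T6=28  T7=36
Turnaround (C−A): T1=22  T2=11  T3=42  T4=10  T5=41  T6=15  T7=16

7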